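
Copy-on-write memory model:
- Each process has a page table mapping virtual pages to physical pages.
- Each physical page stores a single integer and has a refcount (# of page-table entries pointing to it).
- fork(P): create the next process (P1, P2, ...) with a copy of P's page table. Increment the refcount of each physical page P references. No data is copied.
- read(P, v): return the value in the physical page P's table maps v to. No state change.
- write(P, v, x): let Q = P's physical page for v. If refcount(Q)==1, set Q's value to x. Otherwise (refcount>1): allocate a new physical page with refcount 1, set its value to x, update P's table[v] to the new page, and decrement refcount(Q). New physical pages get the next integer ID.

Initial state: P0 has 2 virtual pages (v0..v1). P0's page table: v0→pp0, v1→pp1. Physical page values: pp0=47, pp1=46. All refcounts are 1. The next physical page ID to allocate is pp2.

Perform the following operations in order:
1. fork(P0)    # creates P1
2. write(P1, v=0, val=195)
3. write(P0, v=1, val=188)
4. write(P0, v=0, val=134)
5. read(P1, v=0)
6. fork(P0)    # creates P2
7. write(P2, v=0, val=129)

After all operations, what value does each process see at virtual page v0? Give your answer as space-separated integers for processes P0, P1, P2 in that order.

Op 1: fork(P0) -> P1. 2 ppages; refcounts: pp0:2 pp1:2
Op 2: write(P1, v0, 195). refcount(pp0)=2>1 -> COPY to pp2. 3 ppages; refcounts: pp0:1 pp1:2 pp2:1
Op 3: write(P0, v1, 188). refcount(pp1)=2>1 -> COPY to pp3. 4 ppages; refcounts: pp0:1 pp1:1 pp2:1 pp3:1
Op 4: write(P0, v0, 134). refcount(pp0)=1 -> write in place. 4 ppages; refcounts: pp0:1 pp1:1 pp2:1 pp3:1
Op 5: read(P1, v0) -> 195. No state change.
Op 6: fork(P0) -> P2. 4 ppages; refcounts: pp0:2 pp1:1 pp2:1 pp3:2
Op 7: write(P2, v0, 129). refcount(pp0)=2>1 -> COPY to pp4. 5 ppages; refcounts: pp0:1 pp1:1 pp2:1 pp3:2 pp4:1
P0: v0 -> pp0 = 134
P1: v0 -> pp2 = 195
P2: v0 -> pp4 = 129

Answer: 134 195 129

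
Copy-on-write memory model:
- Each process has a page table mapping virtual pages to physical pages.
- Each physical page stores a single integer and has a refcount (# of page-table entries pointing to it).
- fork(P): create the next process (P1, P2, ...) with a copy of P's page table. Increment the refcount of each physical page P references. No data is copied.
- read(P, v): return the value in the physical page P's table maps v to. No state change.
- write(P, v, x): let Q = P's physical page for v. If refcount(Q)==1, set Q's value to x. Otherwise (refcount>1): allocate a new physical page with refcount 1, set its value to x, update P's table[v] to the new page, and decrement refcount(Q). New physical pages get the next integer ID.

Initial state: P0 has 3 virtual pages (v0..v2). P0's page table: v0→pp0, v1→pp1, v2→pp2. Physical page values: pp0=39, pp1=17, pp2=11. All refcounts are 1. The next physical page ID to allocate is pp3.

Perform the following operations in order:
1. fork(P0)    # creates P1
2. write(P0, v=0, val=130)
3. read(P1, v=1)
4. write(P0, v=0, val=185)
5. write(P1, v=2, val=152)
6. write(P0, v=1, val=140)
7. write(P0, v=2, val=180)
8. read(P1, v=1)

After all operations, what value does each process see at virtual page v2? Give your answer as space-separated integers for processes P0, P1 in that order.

Answer: 180 152

Derivation:
Op 1: fork(P0) -> P1. 3 ppages; refcounts: pp0:2 pp1:2 pp2:2
Op 2: write(P0, v0, 130). refcount(pp0)=2>1 -> COPY to pp3. 4 ppages; refcounts: pp0:1 pp1:2 pp2:2 pp3:1
Op 3: read(P1, v1) -> 17. No state change.
Op 4: write(P0, v0, 185). refcount(pp3)=1 -> write in place. 4 ppages; refcounts: pp0:1 pp1:2 pp2:2 pp3:1
Op 5: write(P1, v2, 152). refcount(pp2)=2>1 -> COPY to pp4. 5 ppages; refcounts: pp0:1 pp1:2 pp2:1 pp3:1 pp4:1
Op 6: write(P0, v1, 140). refcount(pp1)=2>1 -> COPY to pp5. 6 ppages; refcounts: pp0:1 pp1:1 pp2:1 pp3:1 pp4:1 pp5:1
Op 7: write(P0, v2, 180). refcount(pp2)=1 -> write in place. 6 ppages; refcounts: pp0:1 pp1:1 pp2:1 pp3:1 pp4:1 pp5:1
Op 8: read(P1, v1) -> 17. No state change.
P0: v2 -> pp2 = 180
P1: v2 -> pp4 = 152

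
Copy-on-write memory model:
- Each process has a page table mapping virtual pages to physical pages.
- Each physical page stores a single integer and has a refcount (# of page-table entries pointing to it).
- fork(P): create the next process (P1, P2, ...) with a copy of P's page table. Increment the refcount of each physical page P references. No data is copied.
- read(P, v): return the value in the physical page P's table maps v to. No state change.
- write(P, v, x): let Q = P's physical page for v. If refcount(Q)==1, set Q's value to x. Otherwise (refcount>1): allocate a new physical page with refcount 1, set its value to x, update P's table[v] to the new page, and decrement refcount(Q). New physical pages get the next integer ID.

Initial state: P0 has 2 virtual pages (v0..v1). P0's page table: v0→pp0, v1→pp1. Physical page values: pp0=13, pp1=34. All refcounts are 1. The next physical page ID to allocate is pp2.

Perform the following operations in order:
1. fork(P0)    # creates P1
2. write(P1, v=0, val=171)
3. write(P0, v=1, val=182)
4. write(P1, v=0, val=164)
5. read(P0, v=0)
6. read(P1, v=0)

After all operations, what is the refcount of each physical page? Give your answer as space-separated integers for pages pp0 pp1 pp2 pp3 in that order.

Answer: 1 1 1 1

Derivation:
Op 1: fork(P0) -> P1. 2 ppages; refcounts: pp0:2 pp1:2
Op 2: write(P1, v0, 171). refcount(pp0)=2>1 -> COPY to pp2. 3 ppages; refcounts: pp0:1 pp1:2 pp2:1
Op 3: write(P0, v1, 182). refcount(pp1)=2>1 -> COPY to pp3. 4 ppages; refcounts: pp0:1 pp1:1 pp2:1 pp3:1
Op 4: write(P1, v0, 164). refcount(pp2)=1 -> write in place. 4 ppages; refcounts: pp0:1 pp1:1 pp2:1 pp3:1
Op 5: read(P0, v0) -> 13. No state change.
Op 6: read(P1, v0) -> 164. No state change.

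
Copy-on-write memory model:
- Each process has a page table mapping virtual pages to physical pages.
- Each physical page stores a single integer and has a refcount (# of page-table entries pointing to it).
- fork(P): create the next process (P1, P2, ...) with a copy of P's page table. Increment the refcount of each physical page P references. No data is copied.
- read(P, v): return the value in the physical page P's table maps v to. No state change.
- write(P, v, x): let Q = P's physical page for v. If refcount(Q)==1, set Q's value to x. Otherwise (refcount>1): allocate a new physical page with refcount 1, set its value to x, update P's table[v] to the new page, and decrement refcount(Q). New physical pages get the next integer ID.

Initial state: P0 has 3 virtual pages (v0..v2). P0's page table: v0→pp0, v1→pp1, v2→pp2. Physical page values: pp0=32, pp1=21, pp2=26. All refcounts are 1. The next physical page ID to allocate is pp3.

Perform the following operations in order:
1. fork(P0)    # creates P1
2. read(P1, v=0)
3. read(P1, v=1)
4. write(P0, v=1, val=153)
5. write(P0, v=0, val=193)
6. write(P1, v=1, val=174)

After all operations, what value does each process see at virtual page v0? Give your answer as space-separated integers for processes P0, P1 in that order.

Op 1: fork(P0) -> P1. 3 ppages; refcounts: pp0:2 pp1:2 pp2:2
Op 2: read(P1, v0) -> 32. No state change.
Op 3: read(P1, v1) -> 21. No state change.
Op 4: write(P0, v1, 153). refcount(pp1)=2>1 -> COPY to pp3. 4 ppages; refcounts: pp0:2 pp1:1 pp2:2 pp3:1
Op 5: write(P0, v0, 193). refcount(pp0)=2>1 -> COPY to pp4. 5 ppages; refcounts: pp0:1 pp1:1 pp2:2 pp3:1 pp4:1
Op 6: write(P1, v1, 174). refcount(pp1)=1 -> write in place. 5 ppages; refcounts: pp0:1 pp1:1 pp2:2 pp3:1 pp4:1
P0: v0 -> pp4 = 193
P1: v0 -> pp0 = 32

Answer: 193 32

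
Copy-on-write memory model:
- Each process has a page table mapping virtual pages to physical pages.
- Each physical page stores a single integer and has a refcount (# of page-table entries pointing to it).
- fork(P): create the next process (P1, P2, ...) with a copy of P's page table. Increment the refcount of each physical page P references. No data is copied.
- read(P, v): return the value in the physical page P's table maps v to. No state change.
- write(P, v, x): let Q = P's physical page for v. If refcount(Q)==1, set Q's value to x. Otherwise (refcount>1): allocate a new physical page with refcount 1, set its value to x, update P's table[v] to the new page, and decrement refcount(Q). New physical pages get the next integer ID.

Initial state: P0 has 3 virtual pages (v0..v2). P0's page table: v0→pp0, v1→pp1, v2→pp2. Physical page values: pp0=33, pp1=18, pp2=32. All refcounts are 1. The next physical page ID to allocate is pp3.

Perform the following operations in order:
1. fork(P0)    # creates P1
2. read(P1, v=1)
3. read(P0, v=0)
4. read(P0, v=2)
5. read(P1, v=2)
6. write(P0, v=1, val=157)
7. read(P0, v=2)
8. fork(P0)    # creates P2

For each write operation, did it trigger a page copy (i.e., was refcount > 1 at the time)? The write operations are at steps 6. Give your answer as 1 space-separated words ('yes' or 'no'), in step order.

Op 1: fork(P0) -> P1. 3 ppages; refcounts: pp0:2 pp1:2 pp2:2
Op 2: read(P1, v1) -> 18. No state change.
Op 3: read(P0, v0) -> 33. No state change.
Op 4: read(P0, v2) -> 32. No state change.
Op 5: read(P1, v2) -> 32. No state change.
Op 6: write(P0, v1, 157). refcount(pp1)=2>1 -> COPY to pp3. 4 ppages; refcounts: pp0:2 pp1:1 pp2:2 pp3:1
Op 7: read(P0, v2) -> 32. No state change.
Op 8: fork(P0) -> P2. 4 ppages; refcounts: pp0:3 pp1:1 pp2:3 pp3:2

yes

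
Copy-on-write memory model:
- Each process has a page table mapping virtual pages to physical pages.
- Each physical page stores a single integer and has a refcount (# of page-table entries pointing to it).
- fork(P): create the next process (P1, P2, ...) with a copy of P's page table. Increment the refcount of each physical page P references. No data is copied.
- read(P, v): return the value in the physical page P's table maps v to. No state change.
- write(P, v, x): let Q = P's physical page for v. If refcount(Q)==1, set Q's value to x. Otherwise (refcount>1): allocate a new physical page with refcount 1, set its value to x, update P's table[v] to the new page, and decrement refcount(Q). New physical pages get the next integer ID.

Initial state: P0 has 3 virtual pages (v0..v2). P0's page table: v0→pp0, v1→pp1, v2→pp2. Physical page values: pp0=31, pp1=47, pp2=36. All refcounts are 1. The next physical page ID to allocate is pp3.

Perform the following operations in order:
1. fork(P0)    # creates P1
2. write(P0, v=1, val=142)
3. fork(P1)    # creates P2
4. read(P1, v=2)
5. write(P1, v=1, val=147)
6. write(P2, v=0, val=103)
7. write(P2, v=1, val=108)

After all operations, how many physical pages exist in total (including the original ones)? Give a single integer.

Op 1: fork(P0) -> P1. 3 ppages; refcounts: pp0:2 pp1:2 pp2:2
Op 2: write(P0, v1, 142). refcount(pp1)=2>1 -> COPY to pp3. 4 ppages; refcounts: pp0:2 pp1:1 pp2:2 pp3:1
Op 3: fork(P1) -> P2. 4 ppages; refcounts: pp0:3 pp1:2 pp2:3 pp3:1
Op 4: read(P1, v2) -> 36. No state change.
Op 5: write(P1, v1, 147). refcount(pp1)=2>1 -> COPY to pp4. 5 ppages; refcounts: pp0:3 pp1:1 pp2:3 pp3:1 pp4:1
Op 6: write(P2, v0, 103). refcount(pp0)=3>1 -> COPY to pp5. 6 ppages; refcounts: pp0:2 pp1:1 pp2:3 pp3:1 pp4:1 pp5:1
Op 7: write(P2, v1, 108). refcount(pp1)=1 -> write in place. 6 ppages; refcounts: pp0:2 pp1:1 pp2:3 pp3:1 pp4:1 pp5:1

Answer: 6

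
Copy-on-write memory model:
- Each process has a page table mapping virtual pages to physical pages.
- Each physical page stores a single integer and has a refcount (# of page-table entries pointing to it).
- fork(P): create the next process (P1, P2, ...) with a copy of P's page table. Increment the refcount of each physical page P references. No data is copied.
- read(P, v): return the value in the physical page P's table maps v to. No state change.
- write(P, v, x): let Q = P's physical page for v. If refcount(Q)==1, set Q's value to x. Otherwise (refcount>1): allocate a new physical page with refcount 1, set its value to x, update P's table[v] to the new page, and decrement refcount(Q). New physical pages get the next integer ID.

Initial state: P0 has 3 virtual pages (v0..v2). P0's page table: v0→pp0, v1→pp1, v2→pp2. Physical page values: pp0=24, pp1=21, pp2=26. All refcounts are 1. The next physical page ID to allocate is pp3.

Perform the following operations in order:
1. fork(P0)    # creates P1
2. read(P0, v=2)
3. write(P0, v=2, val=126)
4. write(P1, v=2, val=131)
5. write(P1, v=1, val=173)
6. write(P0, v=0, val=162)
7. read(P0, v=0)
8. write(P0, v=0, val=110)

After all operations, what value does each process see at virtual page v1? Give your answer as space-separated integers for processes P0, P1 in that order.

Op 1: fork(P0) -> P1. 3 ppages; refcounts: pp0:2 pp1:2 pp2:2
Op 2: read(P0, v2) -> 26. No state change.
Op 3: write(P0, v2, 126). refcount(pp2)=2>1 -> COPY to pp3. 4 ppages; refcounts: pp0:2 pp1:2 pp2:1 pp3:1
Op 4: write(P1, v2, 131). refcount(pp2)=1 -> write in place. 4 ppages; refcounts: pp0:2 pp1:2 pp2:1 pp3:1
Op 5: write(P1, v1, 173). refcount(pp1)=2>1 -> COPY to pp4. 5 ppages; refcounts: pp0:2 pp1:1 pp2:1 pp3:1 pp4:1
Op 6: write(P0, v0, 162). refcount(pp0)=2>1 -> COPY to pp5. 6 ppages; refcounts: pp0:1 pp1:1 pp2:1 pp3:1 pp4:1 pp5:1
Op 7: read(P0, v0) -> 162. No state change.
Op 8: write(P0, v0, 110). refcount(pp5)=1 -> write in place. 6 ppages; refcounts: pp0:1 pp1:1 pp2:1 pp3:1 pp4:1 pp5:1
P0: v1 -> pp1 = 21
P1: v1 -> pp4 = 173

Answer: 21 173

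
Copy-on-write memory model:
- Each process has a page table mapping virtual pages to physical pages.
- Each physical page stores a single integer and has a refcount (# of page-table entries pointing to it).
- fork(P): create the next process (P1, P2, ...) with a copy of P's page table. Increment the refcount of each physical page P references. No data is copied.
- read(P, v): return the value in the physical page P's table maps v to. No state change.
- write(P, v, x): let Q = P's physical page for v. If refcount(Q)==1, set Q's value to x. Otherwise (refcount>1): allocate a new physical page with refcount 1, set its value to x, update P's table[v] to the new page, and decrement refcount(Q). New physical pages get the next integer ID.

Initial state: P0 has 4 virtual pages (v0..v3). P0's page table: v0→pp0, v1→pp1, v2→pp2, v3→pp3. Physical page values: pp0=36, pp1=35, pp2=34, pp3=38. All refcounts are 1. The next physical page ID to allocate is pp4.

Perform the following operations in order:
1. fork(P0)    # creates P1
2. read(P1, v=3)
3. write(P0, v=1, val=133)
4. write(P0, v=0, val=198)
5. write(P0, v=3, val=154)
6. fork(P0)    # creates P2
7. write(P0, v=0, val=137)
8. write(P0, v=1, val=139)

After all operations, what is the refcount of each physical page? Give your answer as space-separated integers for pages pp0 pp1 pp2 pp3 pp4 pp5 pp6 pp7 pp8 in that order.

Answer: 1 1 3 1 1 1 2 1 1

Derivation:
Op 1: fork(P0) -> P1. 4 ppages; refcounts: pp0:2 pp1:2 pp2:2 pp3:2
Op 2: read(P1, v3) -> 38. No state change.
Op 3: write(P0, v1, 133). refcount(pp1)=2>1 -> COPY to pp4. 5 ppages; refcounts: pp0:2 pp1:1 pp2:2 pp3:2 pp4:1
Op 4: write(P0, v0, 198). refcount(pp0)=2>1 -> COPY to pp5. 6 ppages; refcounts: pp0:1 pp1:1 pp2:2 pp3:2 pp4:1 pp5:1
Op 5: write(P0, v3, 154). refcount(pp3)=2>1 -> COPY to pp6. 7 ppages; refcounts: pp0:1 pp1:1 pp2:2 pp3:1 pp4:1 pp5:1 pp6:1
Op 6: fork(P0) -> P2. 7 ppages; refcounts: pp0:1 pp1:1 pp2:3 pp3:1 pp4:2 pp5:2 pp6:2
Op 7: write(P0, v0, 137). refcount(pp5)=2>1 -> COPY to pp7. 8 ppages; refcounts: pp0:1 pp1:1 pp2:3 pp3:1 pp4:2 pp5:1 pp6:2 pp7:1
Op 8: write(P0, v1, 139). refcount(pp4)=2>1 -> COPY to pp8. 9 ppages; refcounts: pp0:1 pp1:1 pp2:3 pp3:1 pp4:1 pp5:1 pp6:2 pp7:1 pp8:1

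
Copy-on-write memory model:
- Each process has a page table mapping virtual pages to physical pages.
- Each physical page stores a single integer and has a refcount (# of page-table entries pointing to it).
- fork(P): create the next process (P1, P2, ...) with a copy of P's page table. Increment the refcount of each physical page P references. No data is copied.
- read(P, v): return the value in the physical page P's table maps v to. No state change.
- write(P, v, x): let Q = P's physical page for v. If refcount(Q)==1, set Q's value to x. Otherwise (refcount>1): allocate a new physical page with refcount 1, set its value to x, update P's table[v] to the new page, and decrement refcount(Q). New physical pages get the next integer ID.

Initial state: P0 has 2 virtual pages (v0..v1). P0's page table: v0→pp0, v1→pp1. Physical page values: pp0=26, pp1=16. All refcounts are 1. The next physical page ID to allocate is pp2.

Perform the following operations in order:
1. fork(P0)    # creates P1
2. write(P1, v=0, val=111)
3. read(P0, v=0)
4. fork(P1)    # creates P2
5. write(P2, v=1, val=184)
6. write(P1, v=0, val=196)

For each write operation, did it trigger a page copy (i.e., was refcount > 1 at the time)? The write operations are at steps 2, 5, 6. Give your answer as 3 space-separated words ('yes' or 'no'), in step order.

Op 1: fork(P0) -> P1. 2 ppages; refcounts: pp0:2 pp1:2
Op 2: write(P1, v0, 111). refcount(pp0)=2>1 -> COPY to pp2. 3 ppages; refcounts: pp0:1 pp1:2 pp2:1
Op 3: read(P0, v0) -> 26. No state change.
Op 4: fork(P1) -> P2. 3 ppages; refcounts: pp0:1 pp1:3 pp2:2
Op 5: write(P2, v1, 184). refcount(pp1)=3>1 -> COPY to pp3. 4 ppages; refcounts: pp0:1 pp1:2 pp2:2 pp3:1
Op 6: write(P1, v0, 196). refcount(pp2)=2>1 -> COPY to pp4. 5 ppages; refcounts: pp0:1 pp1:2 pp2:1 pp3:1 pp4:1

yes yes yes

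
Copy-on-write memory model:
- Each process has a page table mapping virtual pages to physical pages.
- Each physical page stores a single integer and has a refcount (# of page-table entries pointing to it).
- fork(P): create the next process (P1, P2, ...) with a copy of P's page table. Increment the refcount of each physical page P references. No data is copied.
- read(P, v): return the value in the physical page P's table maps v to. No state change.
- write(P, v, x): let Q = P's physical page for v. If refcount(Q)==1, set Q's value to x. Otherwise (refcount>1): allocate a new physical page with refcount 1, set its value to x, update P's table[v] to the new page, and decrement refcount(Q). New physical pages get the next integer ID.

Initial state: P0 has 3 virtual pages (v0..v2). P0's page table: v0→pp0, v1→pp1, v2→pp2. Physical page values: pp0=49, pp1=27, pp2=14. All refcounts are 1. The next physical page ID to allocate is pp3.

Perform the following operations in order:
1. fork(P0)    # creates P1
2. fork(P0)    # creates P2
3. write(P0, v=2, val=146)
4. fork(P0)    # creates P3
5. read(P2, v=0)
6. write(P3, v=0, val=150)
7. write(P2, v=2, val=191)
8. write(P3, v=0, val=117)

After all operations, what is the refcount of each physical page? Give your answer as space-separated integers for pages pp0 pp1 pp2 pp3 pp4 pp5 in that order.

Op 1: fork(P0) -> P1. 3 ppages; refcounts: pp0:2 pp1:2 pp2:2
Op 2: fork(P0) -> P2. 3 ppages; refcounts: pp0:3 pp1:3 pp2:3
Op 3: write(P0, v2, 146). refcount(pp2)=3>1 -> COPY to pp3. 4 ppages; refcounts: pp0:3 pp1:3 pp2:2 pp3:1
Op 4: fork(P0) -> P3. 4 ppages; refcounts: pp0:4 pp1:4 pp2:2 pp3:2
Op 5: read(P2, v0) -> 49. No state change.
Op 6: write(P3, v0, 150). refcount(pp0)=4>1 -> COPY to pp4. 5 ppages; refcounts: pp0:3 pp1:4 pp2:2 pp3:2 pp4:1
Op 7: write(P2, v2, 191). refcount(pp2)=2>1 -> COPY to pp5. 6 ppages; refcounts: pp0:3 pp1:4 pp2:1 pp3:2 pp4:1 pp5:1
Op 8: write(P3, v0, 117). refcount(pp4)=1 -> write in place. 6 ppages; refcounts: pp0:3 pp1:4 pp2:1 pp3:2 pp4:1 pp5:1

Answer: 3 4 1 2 1 1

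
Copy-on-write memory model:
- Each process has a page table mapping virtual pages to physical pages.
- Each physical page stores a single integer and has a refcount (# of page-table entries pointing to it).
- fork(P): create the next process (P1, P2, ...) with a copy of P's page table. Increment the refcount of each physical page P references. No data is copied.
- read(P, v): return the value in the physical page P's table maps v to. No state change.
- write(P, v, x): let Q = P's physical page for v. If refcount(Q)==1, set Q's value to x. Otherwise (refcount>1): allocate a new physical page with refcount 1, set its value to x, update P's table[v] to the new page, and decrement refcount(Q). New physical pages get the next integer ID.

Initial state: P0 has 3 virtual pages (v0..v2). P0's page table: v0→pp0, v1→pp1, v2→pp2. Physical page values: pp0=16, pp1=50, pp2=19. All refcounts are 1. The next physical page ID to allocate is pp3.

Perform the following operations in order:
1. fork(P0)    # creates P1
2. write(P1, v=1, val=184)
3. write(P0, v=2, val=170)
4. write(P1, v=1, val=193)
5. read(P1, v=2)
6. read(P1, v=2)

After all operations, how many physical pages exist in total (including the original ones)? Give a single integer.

Answer: 5

Derivation:
Op 1: fork(P0) -> P1. 3 ppages; refcounts: pp0:2 pp1:2 pp2:2
Op 2: write(P1, v1, 184). refcount(pp1)=2>1 -> COPY to pp3. 4 ppages; refcounts: pp0:2 pp1:1 pp2:2 pp3:1
Op 3: write(P0, v2, 170). refcount(pp2)=2>1 -> COPY to pp4. 5 ppages; refcounts: pp0:2 pp1:1 pp2:1 pp3:1 pp4:1
Op 4: write(P1, v1, 193). refcount(pp3)=1 -> write in place. 5 ppages; refcounts: pp0:2 pp1:1 pp2:1 pp3:1 pp4:1
Op 5: read(P1, v2) -> 19. No state change.
Op 6: read(P1, v2) -> 19. No state change.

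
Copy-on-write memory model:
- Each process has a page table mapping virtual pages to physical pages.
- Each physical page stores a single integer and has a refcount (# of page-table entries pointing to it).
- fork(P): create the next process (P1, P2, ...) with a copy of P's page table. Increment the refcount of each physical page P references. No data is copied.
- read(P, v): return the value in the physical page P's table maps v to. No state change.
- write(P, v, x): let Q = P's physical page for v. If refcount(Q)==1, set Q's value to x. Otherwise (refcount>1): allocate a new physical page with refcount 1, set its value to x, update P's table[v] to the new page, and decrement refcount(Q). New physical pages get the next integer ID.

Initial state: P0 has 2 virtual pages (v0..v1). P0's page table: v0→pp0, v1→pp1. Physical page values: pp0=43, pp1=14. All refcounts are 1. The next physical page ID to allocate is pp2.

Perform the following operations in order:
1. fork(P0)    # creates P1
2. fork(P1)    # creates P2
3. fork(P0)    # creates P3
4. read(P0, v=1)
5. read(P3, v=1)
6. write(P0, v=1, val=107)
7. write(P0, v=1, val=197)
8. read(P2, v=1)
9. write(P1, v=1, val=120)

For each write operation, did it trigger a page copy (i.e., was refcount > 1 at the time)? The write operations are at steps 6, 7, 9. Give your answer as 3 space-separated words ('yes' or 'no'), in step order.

Op 1: fork(P0) -> P1. 2 ppages; refcounts: pp0:2 pp1:2
Op 2: fork(P1) -> P2. 2 ppages; refcounts: pp0:3 pp1:3
Op 3: fork(P0) -> P3. 2 ppages; refcounts: pp0:4 pp1:4
Op 4: read(P0, v1) -> 14. No state change.
Op 5: read(P3, v1) -> 14. No state change.
Op 6: write(P0, v1, 107). refcount(pp1)=4>1 -> COPY to pp2. 3 ppages; refcounts: pp0:4 pp1:3 pp2:1
Op 7: write(P0, v1, 197). refcount(pp2)=1 -> write in place. 3 ppages; refcounts: pp0:4 pp1:3 pp2:1
Op 8: read(P2, v1) -> 14. No state change.
Op 9: write(P1, v1, 120). refcount(pp1)=3>1 -> COPY to pp3. 4 ppages; refcounts: pp0:4 pp1:2 pp2:1 pp3:1

yes no yes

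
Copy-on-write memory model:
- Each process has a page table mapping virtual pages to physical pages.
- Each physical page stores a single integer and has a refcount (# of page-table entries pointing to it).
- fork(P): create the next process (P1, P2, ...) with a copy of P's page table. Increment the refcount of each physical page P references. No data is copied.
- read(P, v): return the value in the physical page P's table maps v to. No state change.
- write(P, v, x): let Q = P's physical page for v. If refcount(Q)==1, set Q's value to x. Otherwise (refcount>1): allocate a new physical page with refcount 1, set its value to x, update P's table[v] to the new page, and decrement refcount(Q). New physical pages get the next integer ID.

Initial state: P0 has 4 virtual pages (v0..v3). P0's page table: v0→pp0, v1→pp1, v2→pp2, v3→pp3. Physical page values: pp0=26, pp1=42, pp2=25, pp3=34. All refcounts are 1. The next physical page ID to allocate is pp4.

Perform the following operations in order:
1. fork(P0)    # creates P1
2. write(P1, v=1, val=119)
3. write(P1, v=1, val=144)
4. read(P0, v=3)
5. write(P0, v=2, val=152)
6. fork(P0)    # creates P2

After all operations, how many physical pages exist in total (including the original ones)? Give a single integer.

Op 1: fork(P0) -> P1. 4 ppages; refcounts: pp0:2 pp1:2 pp2:2 pp3:2
Op 2: write(P1, v1, 119). refcount(pp1)=2>1 -> COPY to pp4. 5 ppages; refcounts: pp0:2 pp1:1 pp2:2 pp3:2 pp4:1
Op 3: write(P1, v1, 144). refcount(pp4)=1 -> write in place. 5 ppages; refcounts: pp0:2 pp1:1 pp2:2 pp3:2 pp4:1
Op 4: read(P0, v3) -> 34. No state change.
Op 5: write(P0, v2, 152). refcount(pp2)=2>1 -> COPY to pp5. 6 ppages; refcounts: pp0:2 pp1:1 pp2:1 pp3:2 pp4:1 pp5:1
Op 6: fork(P0) -> P2. 6 ppages; refcounts: pp0:3 pp1:2 pp2:1 pp3:3 pp4:1 pp5:2

Answer: 6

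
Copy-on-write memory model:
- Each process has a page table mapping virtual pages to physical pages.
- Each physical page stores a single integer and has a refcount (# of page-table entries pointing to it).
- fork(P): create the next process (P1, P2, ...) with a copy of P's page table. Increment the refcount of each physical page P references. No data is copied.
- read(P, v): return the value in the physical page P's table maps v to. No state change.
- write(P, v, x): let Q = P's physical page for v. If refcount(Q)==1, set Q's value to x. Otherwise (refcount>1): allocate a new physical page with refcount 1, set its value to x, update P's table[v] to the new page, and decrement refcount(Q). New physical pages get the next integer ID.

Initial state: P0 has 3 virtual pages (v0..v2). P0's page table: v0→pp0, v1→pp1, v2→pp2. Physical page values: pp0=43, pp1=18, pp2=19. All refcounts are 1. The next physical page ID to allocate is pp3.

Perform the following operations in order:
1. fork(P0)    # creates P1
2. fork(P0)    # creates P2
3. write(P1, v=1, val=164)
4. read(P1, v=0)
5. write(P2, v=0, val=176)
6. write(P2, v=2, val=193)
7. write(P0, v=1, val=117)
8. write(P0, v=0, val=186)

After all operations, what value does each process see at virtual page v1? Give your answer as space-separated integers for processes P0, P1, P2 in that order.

Op 1: fork(P0) -> P1. 3 ppages; refcounts: pp0:2 pp1:2 pp2:2
Op 2: fork(P0) -> P2. 3 ppages; refcounts: pp0:3 pp1:3 pp2:3
Op 3: write(P1, v1, 164). refcount(pp1)=3>1 -> COPY to pp3. 4 ppages; refcounts: pp0:3 pp1:2 pp2:3 pp3:1
Op 4: read(P1, v0) -> 43. No state change.
Op 5: write(P2, v0, 176). refcount(pp0)=3>1 -> COPY to pp4. 5 ppages; refcounts: pp0:2 pp1:2 pp2:3 pp3:1 pp4:1
Op 6: write(P2, v2, 193). refcount(pp2)=3>1 -> COPY to pp5. 6 ppages; refcounts: pp0:2 pp1:2 pp2:2 pp3:1 pp4:1 pp5:1
Op 7: write(P0, v1, 117). refcount(pp1)=2>1 -> COPY to pp6. 7 ppages; refcounts: pp0:2 pp1:1 pp2:2 pp3:1 pp4:1 pp5:1 pp6:1
Op 8: write(P0, v0, 186). refcount(pp0)=2>1 -> COPY to pp7. 8 ppages; refcounts: pp0:1 pp1:1 pp2:2 pp3:1 pp4:1 pp5:1 pp6:1 pp7:1
P0: v1 -> pp6 = 117
P1: v1 -> pp3 = 164
P2: v1 -> pp1 = 18

Answer: 117 164 18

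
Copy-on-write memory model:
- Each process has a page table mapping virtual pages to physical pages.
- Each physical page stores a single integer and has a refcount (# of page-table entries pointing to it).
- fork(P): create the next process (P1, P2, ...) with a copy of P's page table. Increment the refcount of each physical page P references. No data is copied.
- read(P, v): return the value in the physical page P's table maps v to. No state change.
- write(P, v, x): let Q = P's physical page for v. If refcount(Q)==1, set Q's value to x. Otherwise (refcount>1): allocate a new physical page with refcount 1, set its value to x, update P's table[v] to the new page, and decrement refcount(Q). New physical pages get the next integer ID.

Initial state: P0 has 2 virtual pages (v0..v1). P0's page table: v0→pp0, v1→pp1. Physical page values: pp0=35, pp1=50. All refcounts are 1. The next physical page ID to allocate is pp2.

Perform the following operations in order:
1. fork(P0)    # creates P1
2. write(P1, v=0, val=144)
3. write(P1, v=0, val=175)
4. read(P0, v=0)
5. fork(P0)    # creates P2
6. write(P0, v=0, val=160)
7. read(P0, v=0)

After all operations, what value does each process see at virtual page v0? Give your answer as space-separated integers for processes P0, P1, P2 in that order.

Answer: 160 175 35

Derivation:
Op 1: fork(P0) -> P1. 2 ppages; refcounts: pp0:2 pp1:2
Op 2: write(P1, v0, 144). refcount(pp0)=2>1 -> COPY to pp2. 3 ppages; refcounts: pp0:1 pp1:2 pp2:1
Op 3: write(P1, v0, 175). refcount(pp2)=1 -> write in place. 3 ppages; refcounts: pp0:1 pp1:2 pp2:1
Op 4: read(P0, v0) -> 35. No state change.
Op 5: fork(P0) -> P2. 3 ppages; refcounts: pp0:2 pp1:3 pp2:1
Op 6: write(P0, v0, 160). refcount(pp0)=2>1 -> COPY to pp3. 4 ppages; refcounts: pp0:1 pp1:3 pp2:1 pp3:1
Op 7: read(P0, v0) -> 160. No state change.
P0: v0 -> pp3 = 160
P1: v0 -> pp2 = 175
P2: v0 -> pp0 = 35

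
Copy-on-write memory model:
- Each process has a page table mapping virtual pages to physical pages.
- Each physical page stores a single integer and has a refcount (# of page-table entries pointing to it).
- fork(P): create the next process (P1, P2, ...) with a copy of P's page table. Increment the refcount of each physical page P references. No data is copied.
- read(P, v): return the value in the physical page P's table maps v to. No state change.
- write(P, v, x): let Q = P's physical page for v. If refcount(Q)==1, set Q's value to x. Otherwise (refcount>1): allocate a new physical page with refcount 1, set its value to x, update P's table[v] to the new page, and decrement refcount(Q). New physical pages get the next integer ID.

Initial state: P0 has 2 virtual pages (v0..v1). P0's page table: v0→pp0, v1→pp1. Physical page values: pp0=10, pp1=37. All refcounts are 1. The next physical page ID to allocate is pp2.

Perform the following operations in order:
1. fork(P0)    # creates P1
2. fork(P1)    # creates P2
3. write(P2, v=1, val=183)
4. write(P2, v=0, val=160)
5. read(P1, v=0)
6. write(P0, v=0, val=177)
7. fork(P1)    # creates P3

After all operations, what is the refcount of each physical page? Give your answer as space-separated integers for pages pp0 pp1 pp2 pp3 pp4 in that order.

Op 1: fork(P0) -> P1. 2 ppages; refcounts: pp0:2 pp1:2
Op 2: fork(P1) -> P2. 2 ppages; refcounts: pp0:3 pp1:3
Op 3: write(P2, v1, 183). refcount(pp1)=3>1 -> COPY to pp2. 3 ppages; refcounts: pp0:3 pp1:2 pp2:1
Op 4: write(P2, v0, 160). refcount(pp0)=3>1 -> COPY to pp3. 4 ppages; refcounts: pp0:2 pp1:2 pp2:1 pp3:1
Op 5: read(P1, v0) -> 10. No state change.
Op 6: write(P0, v0, 177). refcount(pp0)=2>1 -> COPY to pp4. 5 ppages; refcounts: pp0:1 pp1:2 pp2:1 pp3:1 pp4:1
Op 7: fork(P1) -> P3. 5 ppages; refcounts: pp0:2 pp1:3 pp2:1 pp3:1 pp4:1

Answer: 2 3 1 1 1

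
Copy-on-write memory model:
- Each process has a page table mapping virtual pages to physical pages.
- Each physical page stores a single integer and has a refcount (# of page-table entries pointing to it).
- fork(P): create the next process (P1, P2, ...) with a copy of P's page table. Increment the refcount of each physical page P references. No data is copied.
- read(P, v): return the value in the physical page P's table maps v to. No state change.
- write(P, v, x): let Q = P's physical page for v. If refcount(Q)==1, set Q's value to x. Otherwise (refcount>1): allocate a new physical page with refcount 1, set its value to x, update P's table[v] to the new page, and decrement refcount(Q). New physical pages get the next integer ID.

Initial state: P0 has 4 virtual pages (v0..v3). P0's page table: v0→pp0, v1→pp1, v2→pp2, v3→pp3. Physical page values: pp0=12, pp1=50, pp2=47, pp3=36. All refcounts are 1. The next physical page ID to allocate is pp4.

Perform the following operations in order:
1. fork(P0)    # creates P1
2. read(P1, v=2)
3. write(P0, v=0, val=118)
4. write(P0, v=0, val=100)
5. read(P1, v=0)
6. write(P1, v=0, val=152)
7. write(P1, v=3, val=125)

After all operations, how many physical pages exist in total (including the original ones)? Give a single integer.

Op 1: fork(P0) -> P1. 4 ppages; refcounts: pp0:2 pp1:2 pp2:2 pp3:2
Op 2: read(P1, v2) -> 47. No state change.
Op 3: write(P0, v0, 118). refcount(pp0)=2>1 -> COPY to pp4. 5 ppages; refcounts: pp0:1 pp1:2 pp2:2 pp3:2 pp4:1
Op 4: write(P0, v0, 100). refcount(pp4)=1 -> write in place. 5 ppages; refcounts: pp0:1 pp1:2 pp2:2 pp3:2 pp4:1
Op 5: read(P1, v0) -> 12. No state change.
Op 6: write(P1, v0, 152). refcount(pp0)=1 -> write in place. 5 ppages; refcounts: pp0:1 pp1:2 pp2:2 pp3:2 pp4:1
Op 7: write(P1, v3, 125). refcount(pp3)=2>1 -> COPY to pp5. 6 ppages; refcounts: pp0:1 pp1:2 pp2:2 pp3:1 pp4:1 pp5:1

Answer: 6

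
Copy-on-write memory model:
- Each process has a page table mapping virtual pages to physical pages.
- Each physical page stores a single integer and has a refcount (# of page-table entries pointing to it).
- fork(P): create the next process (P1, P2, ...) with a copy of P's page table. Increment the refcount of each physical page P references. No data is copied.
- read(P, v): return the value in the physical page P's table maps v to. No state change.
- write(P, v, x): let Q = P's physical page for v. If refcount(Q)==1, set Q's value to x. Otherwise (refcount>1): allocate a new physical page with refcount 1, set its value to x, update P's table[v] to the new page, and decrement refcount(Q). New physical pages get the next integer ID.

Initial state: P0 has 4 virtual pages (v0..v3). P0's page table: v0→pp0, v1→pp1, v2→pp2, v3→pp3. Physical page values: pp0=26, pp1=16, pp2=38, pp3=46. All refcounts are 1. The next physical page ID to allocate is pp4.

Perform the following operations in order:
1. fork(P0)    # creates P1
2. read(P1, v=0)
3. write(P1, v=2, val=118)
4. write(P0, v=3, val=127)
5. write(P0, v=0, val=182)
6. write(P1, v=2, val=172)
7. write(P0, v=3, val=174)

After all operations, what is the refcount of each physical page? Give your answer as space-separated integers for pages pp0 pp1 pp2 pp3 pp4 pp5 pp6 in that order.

Answer: 1 2 1 1 1 1 1

Derivation:
Op 1: fork(P0) -> P1. 4 ppages; refcounts: pp0:2 pp1:2 pp2:2 pp3:2
Op 2: read(P1, v0) -> 26. No state change.
Op 3: write(P1, v2, 118). refcount(pp2)=2>1 -> COPY to pp4. 5 ppages; refcounts: pp0:2 pp1:2 pp2:1 pp3:2 pp4:1
Op 4: write(P0, v3, 127). refcount(pp3)=2>1 -> COPY to pp5. 6 ppages; refcounts: pp0:2 pp1:2 pp2:1 pp3:1 pp4:1 pp5:1
Op 5: write(P0, v0, 182). refcount(pp0)=2>1 -> COPY to pp6. 7 ppages; refcounts: pp0:1 pp1:2 pp2:1 pp3:1 pp4:1 pp5:1 pp6:1
Op 6: write(P1, v2, 172). refcount(pp4)=1 -> write in place. 7 ppages; refcounts: pp0:1 pp1:2 pp2:1 pp3:1 pp4:1 pp5:1 pp6:1
Op 7: write(P0, v3, 174). refcount(pp5)=1 -> write in place. 7 ppages; refcounts: pp0:1 pp1:2 pp2:1 pp3:1 pp4:1 pp5:1 pp6:1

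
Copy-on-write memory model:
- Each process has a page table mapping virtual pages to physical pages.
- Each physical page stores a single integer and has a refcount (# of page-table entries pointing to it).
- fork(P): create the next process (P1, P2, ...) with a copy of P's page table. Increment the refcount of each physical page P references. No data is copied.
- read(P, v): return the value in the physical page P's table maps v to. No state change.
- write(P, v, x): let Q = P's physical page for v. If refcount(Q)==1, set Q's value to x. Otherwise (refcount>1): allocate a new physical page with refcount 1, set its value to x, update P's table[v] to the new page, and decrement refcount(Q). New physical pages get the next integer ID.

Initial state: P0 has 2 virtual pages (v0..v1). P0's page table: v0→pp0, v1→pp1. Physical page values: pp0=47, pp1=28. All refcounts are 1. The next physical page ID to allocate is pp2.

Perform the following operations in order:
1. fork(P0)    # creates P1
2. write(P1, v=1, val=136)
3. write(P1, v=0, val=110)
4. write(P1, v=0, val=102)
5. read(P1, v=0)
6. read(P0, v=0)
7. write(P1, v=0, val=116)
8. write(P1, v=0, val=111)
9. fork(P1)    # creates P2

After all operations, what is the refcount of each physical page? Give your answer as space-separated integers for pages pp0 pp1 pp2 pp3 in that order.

Answer: 1 1 2 2

Derivation:
Op 1: fork(P0) -> P1. 2 ppages; refcounts: pp0:2 pp1:2
Op 2: write(P1, v1, 136). refcount(pp1)=2>1 -> COPY to pp2. 3 ppages; refcounts: pp0:2 pp1:1 pp2:1
Op 3: write(P1, v0, 110). refcount(pp0)=2>1 -> COPY to pp3. 4 ppages; refcounts: pp0:1 pp1:1 pp2:1 pp3:1
Op 4: write(P1, v0, 102). refcount(pp3)=1 -> write in place. 4 ppages; refcounts: pp0:1 pp1:1 pp2:1 pp3:1
Op 5: read(P1, v0) -> 102. No state change.
Op 6: read(P0, v0) -> 47. No state change.
Op 7: write(P1, v0, 116). refcount(pp3)=1 -> write in place. 4 ppages; refcounts: pp0:1 pp1:1 pp2:1 pp3:1
Op 8: write(P1, v0, 111). refcount(pp3)=1 -> write in place. 4 ppages; refcounts: pp0:1 pp1:1 pp2:1 pp3:1
Op 9: fork(P1) -> P2. 4 ppages; refcounts: pp0:1 pp1:1 pp2:2 pp3:2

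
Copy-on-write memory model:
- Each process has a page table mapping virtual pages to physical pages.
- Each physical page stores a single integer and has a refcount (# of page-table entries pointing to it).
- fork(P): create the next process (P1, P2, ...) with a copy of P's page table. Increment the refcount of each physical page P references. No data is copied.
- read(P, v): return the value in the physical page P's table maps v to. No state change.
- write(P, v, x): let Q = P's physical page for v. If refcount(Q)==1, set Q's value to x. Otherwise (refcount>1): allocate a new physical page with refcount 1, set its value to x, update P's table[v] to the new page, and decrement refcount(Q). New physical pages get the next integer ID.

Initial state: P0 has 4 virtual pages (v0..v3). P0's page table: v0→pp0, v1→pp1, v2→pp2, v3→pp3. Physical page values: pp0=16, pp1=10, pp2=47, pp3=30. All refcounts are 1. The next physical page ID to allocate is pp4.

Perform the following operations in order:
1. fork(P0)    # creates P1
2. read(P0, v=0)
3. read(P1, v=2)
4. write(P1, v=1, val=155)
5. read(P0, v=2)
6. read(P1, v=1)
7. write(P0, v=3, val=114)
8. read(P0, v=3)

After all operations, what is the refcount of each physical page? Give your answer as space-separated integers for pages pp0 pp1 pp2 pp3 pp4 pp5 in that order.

Op 1: fork(P0) -> P1. 4 ppages; refcounts: pp0:2 pp1:2 pp2:2 pp3:2
Op 2: read(P0, v0) -> 16. No state change.
Op 3: read(P1, v2) -> 47. No state change.
Op 4: write(P1, v1, 155). refcount(pp1)=2>1 -> COPY to pp4. 5 ppages; refcounts: pp0:2 pp1:1 pp2:2 pp3:2 pp4:1
Op 5: read(P0, v2) -> 47. No state change.
Op 6: read(P1, v1) -> 155. No state change.
Op 7: write(P0, v3, 114). refcount(pp3)=2>1 -> COPY to pp5. 6 ppages; refcounts: pp0:2 pp1:1 pp2:2 pp3:1 pp4:1 pp5:1
Op 8: read(P0, v3) -> 114. No state change.

Answer: 2 1 2 1 1 1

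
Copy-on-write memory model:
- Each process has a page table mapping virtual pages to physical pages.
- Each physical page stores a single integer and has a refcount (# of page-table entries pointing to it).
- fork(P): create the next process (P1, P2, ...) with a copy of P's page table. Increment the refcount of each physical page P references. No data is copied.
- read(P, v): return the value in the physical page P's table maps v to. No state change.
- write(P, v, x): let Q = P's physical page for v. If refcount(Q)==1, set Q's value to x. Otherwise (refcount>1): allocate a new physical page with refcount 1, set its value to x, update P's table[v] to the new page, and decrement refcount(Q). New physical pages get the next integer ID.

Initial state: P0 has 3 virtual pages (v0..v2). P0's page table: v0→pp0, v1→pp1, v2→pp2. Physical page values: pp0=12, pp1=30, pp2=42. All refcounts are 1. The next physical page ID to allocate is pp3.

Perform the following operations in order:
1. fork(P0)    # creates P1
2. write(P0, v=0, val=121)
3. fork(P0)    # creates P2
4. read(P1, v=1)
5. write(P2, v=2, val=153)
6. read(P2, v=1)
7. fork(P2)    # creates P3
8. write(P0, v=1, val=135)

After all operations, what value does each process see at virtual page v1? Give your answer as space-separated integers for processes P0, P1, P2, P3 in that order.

Op 1: fork(P0) -> P1. 3 ppages; refcounts: pp0:2 pp1:2 pp2:2
Op 2: write(P0, v0, 121). refcount(pp0)=2>1 -> COPY to pp3. 4 ppages; refcounts: pp0:1 pp1:2 pp2:2 pp3:1
Op 3: fork(P0) -> P2. 4 ppages; refcounts: pp0:1 pp1:3 pp2:3 pp3:2
Op 4: read(P1, v1) -> 30. No state change.
Op 5: write(P2, v2, 153). refcount(pp2)=3>1 -> COPY to pp4. 5 ppages; refcounts: pp0:1 pp1:3 pp2:2 pp3:2 pp4:1
Op 6: read(P2, v1) -> 30. No state change.
Op 7: fork(P2) -> P3. 5 ppages; refcounts: pp0:1 pp1:4 pp2:2 pp3:3 pp4:2
Op 8: write(P0, v1, 135). refcount(pp1)=4>1 -> COPY to pp5. 6 ppages; refcounts: pp0:1 pp1:3 pp2:2 pp3:3 pp4:2 pp5:1
P0: v1 -> pp5 = 135
P1: v1 -> pp1 = 30
P2: v1 -> pp1 = 30
P3: v1 -> pp1 = 30

Answer: 135 30 30 30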